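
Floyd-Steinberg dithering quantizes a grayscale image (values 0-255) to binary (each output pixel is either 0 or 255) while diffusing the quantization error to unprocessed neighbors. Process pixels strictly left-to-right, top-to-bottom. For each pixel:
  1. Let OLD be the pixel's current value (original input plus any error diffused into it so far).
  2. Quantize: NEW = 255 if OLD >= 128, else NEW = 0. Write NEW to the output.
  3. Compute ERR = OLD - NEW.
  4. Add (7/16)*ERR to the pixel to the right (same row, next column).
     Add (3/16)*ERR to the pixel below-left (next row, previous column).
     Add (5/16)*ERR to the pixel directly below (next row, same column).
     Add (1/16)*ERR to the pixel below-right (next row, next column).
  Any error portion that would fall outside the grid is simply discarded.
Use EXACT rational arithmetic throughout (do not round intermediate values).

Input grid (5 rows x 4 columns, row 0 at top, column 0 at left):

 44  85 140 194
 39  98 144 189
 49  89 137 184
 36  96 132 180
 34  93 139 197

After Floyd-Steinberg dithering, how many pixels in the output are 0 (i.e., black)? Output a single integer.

(0,0): OLD=44 → NEW=0, ERR=44
(0,1): OLD=417/4 → NEW=0, ERR=417/4
(0,2): OLD=11879/64 → NEW=255, ERR=-4441/64
(0,3): OLD=167569/1024 → NEW=255, ERR=-93551/1024
(1,0): OLD=4627/64 → NEW=0, ERR=4627/64
(1,1): OLD=77797/512 → NEW=255, ERR=-52763/512
(1,2): OLD=1091433/16384 → NEW=0, ERR=1091433/16384
(1,3): OLD=48564271/262144 → NEW=255, ERR=-18282449/262144
(2,0): OLD=428199/8192 → NEW=0, ERR=428199/8192
(2,1): OLD=25342333/262144 → NEW=0, ERR=25342333/262144
(2,2): OLD=94683577/524288 → NEW=255, ERR=-39009863/524288
(2,3): OLD=1122536197/8388608 → NEW=255, ERR=-1016558843/8388608
(3,0): OLD=295533783/4194304 → NEW=0, ERR=295533783/4194304
(3,1): OLD=9821575241/67108864 → NEW=255, ERR=-7291185079/67108864
(3,2): OLD=47819537911/1073741824 → NEW=0, ERR=47819537911/1073741824
(3,3): OLD=2696623359553/17179869184 → NEW=255, ERR=-1684243282367/17179869184
(4,0): OLD=38276369419/1073741824 → NEW=0, ERR=38276369419/1073741824
(4,1): OLD=750741437953/8589934592 → NEW=0, ERR=750741437953/8589934592
(4,2): OLD=45624699002113/274877906944 → NEW=255, ERR=-24469167268607/274877906944
(4,3): OLD=572633330923095/4398046511104 → NEW=255, ERR=-548868529408425/4398046511104
Output grid:
  Row 0: ..##  (2 black, running=2)
  Row 1: .#.#  (2 black, running=4)
  Row 2: ..##  (2 black, running=6)
  Row 3: .#.#  (2 black, running=8)
  Row 4: ..##  (2 black, running=10)

Answer: 10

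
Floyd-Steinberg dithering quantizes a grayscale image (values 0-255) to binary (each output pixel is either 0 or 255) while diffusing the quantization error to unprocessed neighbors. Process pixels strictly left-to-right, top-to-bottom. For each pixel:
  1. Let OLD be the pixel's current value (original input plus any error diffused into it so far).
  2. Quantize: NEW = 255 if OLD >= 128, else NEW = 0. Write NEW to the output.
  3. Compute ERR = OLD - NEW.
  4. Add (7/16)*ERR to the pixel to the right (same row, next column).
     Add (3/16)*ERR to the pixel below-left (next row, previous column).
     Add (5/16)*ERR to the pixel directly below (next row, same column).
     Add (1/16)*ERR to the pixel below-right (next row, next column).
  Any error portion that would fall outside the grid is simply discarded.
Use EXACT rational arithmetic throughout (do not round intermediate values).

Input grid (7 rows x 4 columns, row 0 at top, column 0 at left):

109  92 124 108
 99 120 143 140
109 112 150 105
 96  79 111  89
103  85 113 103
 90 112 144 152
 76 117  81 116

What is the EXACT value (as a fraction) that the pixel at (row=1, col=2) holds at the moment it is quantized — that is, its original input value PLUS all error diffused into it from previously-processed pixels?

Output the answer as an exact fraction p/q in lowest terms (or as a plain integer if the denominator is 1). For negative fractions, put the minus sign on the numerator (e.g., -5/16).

Answer: 6079459/65536

Derivation:
(0,0): OLD=109 → NEW=0, ERR=109
(0,1): OLD=2235/16 → NEW=255, ERR=-1845/16
(0,2): OLD=18829/256 → NEW=0, ERR=18829/256
(0,3): OLD=574171/4096 → NEW=255, ERR=-470309/4096
(1,0): OLD=28529/256 → NEW=0, ERR=28529/256
(1,1): OLD=314007/2048 → NEW=255, ERR=-208233/2048
(1,2): OLD=6079459/65536 → NEW=0, ERR=6079459/65536
Target (1,2): original=143, with diffused error = 6079459/65536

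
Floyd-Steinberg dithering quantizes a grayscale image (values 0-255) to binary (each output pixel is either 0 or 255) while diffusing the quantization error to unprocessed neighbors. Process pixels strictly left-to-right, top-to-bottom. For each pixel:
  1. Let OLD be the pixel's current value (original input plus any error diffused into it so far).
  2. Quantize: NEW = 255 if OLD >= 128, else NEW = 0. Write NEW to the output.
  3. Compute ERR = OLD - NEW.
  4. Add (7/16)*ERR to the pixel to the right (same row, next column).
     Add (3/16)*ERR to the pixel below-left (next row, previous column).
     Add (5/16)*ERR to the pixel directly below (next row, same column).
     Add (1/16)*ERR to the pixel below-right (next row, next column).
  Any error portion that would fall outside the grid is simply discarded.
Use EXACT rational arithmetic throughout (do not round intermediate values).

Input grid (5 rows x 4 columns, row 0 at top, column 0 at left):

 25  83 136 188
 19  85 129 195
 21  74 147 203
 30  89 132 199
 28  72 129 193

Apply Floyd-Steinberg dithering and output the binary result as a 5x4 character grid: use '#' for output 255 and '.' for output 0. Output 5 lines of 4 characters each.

(0,0): OLD=25 → NEW=0, ERR=25
(0,1): OLD=1503/16 → NEW=0, ERR=1503/16
(0,2): OLD=45337/256 → NEW=255, ERR=-19943/256
(0,3): OLD=630447/4096 → NEW=255, ERR=-414033/4096
(1,0): OLD=11373/256 → NEW=0, ERR=11373/256
(1,1): OLD=247291/2048 → NEW=0, ERR=247291/2048
(1,2): OLD=9463447/65536 → NEW=255, ERR=-7248233/65536
(1,3): OLD=115506641/1048576 → NEW=0, ERR=115506641/1048576
(2,0): OLD=1884921/32768 → NEW=0, ERR=1884921/32768
(2,1): OLD=124716867/1048576 → NEW=0, ERR=124716867/1048576
(2,2): OLD=404067887/2097152 → NEW=255, ERR=-130705873/2097152
(2,3): OLD=6819731539/33554432 → NEW=255, ERR=-1736648621/33554432
(3,0): OLD=1179054441/16777216 → NEW=0, ERR=1179054441/16777216
(3,1): OLD=39949624631/268435456 → NEW=255, ERR=-28501416649/268435456
(3,2): OLD=274021958857/4294967296 → NEW=0, ERR=274021958857/4294967296
(3,3): OLD=14214188837119/68719476736 → NEW=255, ERR=-3309277730561/68719476736
(4,0): OLD=129079189621/4294967296 → NEW=0, ERR=129079189621/4294967296
(4,1): OLD=2347573566943/34359738368 → NEW=0, ERR=2347573566943/34359738368
(4,2): OLD=179400590775039/1099511627776 → NEW=255, ERR=-100974874307841/1099511627776
(4,3): OLD=2493875189439913/17592186044416 → NEW=255, ERR=-1992132251886167/17592186044416
Row 0: ..##
Row 1: ..#.
Row 2: ..##
Row 3: .#.#
Row 4: ..##

Answer: ..##
..#.
..##
.#.#
..##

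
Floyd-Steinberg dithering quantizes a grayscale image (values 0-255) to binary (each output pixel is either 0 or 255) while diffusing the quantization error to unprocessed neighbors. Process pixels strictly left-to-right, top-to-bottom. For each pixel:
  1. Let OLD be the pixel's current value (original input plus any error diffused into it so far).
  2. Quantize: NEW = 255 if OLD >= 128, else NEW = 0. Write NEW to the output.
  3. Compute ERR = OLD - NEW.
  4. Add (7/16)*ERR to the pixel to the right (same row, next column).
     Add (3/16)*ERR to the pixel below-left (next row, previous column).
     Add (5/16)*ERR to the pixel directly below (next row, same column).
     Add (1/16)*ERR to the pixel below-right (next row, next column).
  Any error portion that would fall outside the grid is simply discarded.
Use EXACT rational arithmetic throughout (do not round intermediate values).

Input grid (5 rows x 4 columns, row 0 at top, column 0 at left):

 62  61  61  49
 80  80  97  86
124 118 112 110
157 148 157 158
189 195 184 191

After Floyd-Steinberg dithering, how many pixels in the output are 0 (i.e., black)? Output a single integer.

(0,0): OLD=62 → NEW=0, ERR=62
(0,1): OLD=705/8 → NEW=0, ERR=705/8
(0,2): OLD=12743/128 → NEW=0, ERR=12743/128
(0,3): OLD=189553/2048 → NEW=0, ERR=189553/2048
(1,0): OLD=14835/128 → NEW=0, ERR=14835/128
(1,1): OLD=185125/1024 → NEW=255, ERR=-75995/1024
(1,2): OLD=3883145/32768 → NEW=0, ERR=3883145/32768
(1,3): OLD=90697231/524288 → NEW=255, ERR=-42996209/524288
(2,0): OLD=2397031/16384 → NEW=255, ERR=-1780889/16384
(2,1): OLD=40221533/524288 → NEW=0, ERR=40221533/524288
(2,2): OLD=170478545/1048576 → NEW=255, ERR=-96908335/1048576
(2,3): OLD=861433965/16777216 → NEW=0, ERR=861433965/16777216
(3,0): OLD=1152733815/8388608 → NEW=255, ERR=-986361225/8388608
(3,1): OLD=12939802601/134217728 → NEW=0, ERR=12939802601/134217728
(3,2): OLD=396683344151/2147483648 → NEW=255, ERR=-150924986089/2147483648
(3,3): OLD=4725213227041/34359738368 → NEW=255, ERR=-4036520056799/34359738368
(4,0): OLD=365784919275/2147483648 → NEW=255, ERR=-181823410965/2147483648
(4,1): OLD=2878642940609/17179869184 → NEW=255, ERR=-1502223701311/17179869184
(4,2): OLD=59252968345377/549755813888 → NEW=0, ERR=59252968345377/549755813888
(4,3): OLD=1733266144676663/8796093022208 → NEW=255, ERR=-509737575986377/8796093022208
Output grid:
  Row 0: ....  (4 black, running=4)
  Row 1: .#.#  (2 black, running=6)
  Row 2: #.#.  (2 black, running=8)
  Row 3: #.##  (1 black, running=9)
  Row 4: ##.#  (1 black, running=10)

Answer: 10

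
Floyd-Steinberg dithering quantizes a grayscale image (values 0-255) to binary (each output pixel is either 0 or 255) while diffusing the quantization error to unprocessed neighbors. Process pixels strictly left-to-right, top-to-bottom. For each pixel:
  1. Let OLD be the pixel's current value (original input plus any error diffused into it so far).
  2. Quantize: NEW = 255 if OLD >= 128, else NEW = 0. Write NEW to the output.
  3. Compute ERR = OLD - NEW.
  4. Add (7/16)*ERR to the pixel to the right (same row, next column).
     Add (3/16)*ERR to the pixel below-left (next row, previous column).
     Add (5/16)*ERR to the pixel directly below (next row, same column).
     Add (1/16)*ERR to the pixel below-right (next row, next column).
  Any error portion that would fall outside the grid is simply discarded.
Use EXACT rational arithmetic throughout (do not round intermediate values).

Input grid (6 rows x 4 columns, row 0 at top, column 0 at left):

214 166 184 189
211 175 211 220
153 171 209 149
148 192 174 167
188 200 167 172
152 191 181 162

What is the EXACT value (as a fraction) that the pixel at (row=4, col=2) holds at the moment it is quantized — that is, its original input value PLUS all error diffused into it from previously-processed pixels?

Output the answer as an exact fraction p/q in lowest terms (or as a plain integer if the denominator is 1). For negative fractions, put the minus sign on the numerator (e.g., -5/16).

Answer: 121417463931697/1099511627776

Derivation:
(0,0): OLD=214 → NEW=255, ERR=-41
(0,1): OLD=2369/16 → NEW=255, ERR=-1711/16
(0,2): OLD=35127/256 → NEW=255, ERR=-30153/256
(0,3): OLD=563073/4096 → NEW=255, ERR=-481407/4096
(1,0): OLD=45603/256 → NEW=255, ERR=-19677/256
(1,1): OLD=170613/2048 → NEW=0, ERR=170613/2048
(1,2): OLD=11922201/65536 → NEW=255, ERR=-4789479/65536
(1,3): OLD=150928639/1048576 → NEW=255, ERR=-116458241/1048576
(2,0): OLD=4738263/32768 → NEW=255, ERR=-3617577/32768
(2,1): OLD=136552749/1048576 → NEW=255, ERR=-130834131/1048576
(2,2): OLD=243177505/2097152 → NEW=0, ERR=243177505/2097152
(2,3): OLD=5384007165/33554432 → NEW=255, ERR=-3172372995/33554432
(3,0): OLD=1511713255/16777216 → NEW=0, ERR=1511713255/16777216
(3,1): OLD=55638930553/268435456 → NEW=255, ERR=-12812110727/268435456
(3,2): OLD=703642648199/4294967296 → NEW=255, ERR=-391574012281/4294967296
(3,3): OLD=7202843342385/68719476736 → NEW=0, ERR=7202843342385/68719476736
(4,0): OLD=889954579867/4294967296 → NEW=255, ERR=-205262080613/4294967296
(4,1): OLD=5247184240593/34359738368 → NEW=255, ERR=-3514549043247/34359738368
(4,2): OLD=121417463931697/1099511627776 → NEW=0, ERR=121417463931697/1099511627776
Target (4,2): original=167, with diffused error = 121417463931697/1099511627776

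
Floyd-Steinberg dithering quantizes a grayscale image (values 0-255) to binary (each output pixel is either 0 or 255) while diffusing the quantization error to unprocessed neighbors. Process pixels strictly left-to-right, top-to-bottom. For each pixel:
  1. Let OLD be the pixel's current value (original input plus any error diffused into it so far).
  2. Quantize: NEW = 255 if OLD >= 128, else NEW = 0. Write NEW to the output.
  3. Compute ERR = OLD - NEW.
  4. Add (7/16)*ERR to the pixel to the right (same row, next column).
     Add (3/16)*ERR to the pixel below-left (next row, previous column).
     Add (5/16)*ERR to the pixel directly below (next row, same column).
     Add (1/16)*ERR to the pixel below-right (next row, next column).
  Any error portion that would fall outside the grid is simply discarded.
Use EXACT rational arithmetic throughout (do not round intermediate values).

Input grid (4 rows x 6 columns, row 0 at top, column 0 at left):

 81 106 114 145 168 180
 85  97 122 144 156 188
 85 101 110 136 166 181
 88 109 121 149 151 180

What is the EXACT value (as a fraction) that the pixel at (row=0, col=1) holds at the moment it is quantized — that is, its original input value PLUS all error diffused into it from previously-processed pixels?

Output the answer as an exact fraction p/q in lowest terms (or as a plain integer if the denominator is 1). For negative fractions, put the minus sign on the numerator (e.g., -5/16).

Answer: 2263/16

Derivation:
(0,0): OLD=81 → NEW=0, ERR=81
(0,1): OLD=2263/16 → NEW=255, ERR=-1817/16
Target (0,1): original=106, with diffused error = 2263/16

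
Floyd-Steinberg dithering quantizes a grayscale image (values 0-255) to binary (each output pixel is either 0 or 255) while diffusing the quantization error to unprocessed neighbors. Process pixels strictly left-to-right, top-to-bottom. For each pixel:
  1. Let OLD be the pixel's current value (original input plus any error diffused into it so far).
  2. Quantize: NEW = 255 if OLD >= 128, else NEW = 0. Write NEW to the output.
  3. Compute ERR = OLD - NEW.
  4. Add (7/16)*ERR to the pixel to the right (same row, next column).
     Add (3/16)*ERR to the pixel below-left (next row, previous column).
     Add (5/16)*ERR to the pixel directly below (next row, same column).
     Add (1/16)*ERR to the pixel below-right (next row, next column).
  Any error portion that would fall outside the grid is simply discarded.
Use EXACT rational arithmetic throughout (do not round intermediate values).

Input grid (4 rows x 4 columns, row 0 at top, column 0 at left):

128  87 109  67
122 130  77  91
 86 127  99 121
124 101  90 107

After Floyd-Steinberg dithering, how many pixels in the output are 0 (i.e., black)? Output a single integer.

(0,0): OLD=128 → NEW=255, ERR=-127
(0,1): OLD=503/16 → NEW=0, ERR=503/16
(0,2): OLD=31425/256 → NEW=0, ERR=31425/256
(0,3): OLD=494407/4096 → NEW=0, ERR=494407/4096
(1,0): OLD=22581/256 → NEW=0, ERR=22581/256
(1,1): OLD=396275/2048 → NEW=255, ERR=-125965/2048
(1,2): OLD=7408751/65536 → NEW=0, ERR=7408751/65536
(1,3): OLD=194879033/1048576 → NEW=255, ERR=-72507847/1048576
(2,0): OLD=3343393/32768 → NEW=0, ERR=3343393/32768
(2,1): OLD=187829243/1048576 → NEW=255, ERR=-79557637/1048576
(2,2): OLD=176840423/2097152 → NEW=0, ERR=176840423/2097152
(2,3): OLD=4809970795/33554432 → NEW=255, ERR=-3746409365/33554432
(3,0): OLD=2376644753/16777216 → NEW=255, ERR=-1901545327/16777216
(3,1): OLD=13392540175/268435456 → NEW=0, ERR=13392540175/268435456
(3,2): OLD=483192128753/4294967296 → NEW=0, ERR=483192128753/4294967296
(3,3): OLD=8699796104727/68719476736 → NEW=0, ERR=8699796104727/68719476736
Output grid:
  Row 0: #...  (3 black, running=3)
  Row 1: .#.#  (2 black, running=5)
  Row 2: .#.#  (2 black, running=7)
  Row 3: #...  (3 black, running=10)

Answer: 10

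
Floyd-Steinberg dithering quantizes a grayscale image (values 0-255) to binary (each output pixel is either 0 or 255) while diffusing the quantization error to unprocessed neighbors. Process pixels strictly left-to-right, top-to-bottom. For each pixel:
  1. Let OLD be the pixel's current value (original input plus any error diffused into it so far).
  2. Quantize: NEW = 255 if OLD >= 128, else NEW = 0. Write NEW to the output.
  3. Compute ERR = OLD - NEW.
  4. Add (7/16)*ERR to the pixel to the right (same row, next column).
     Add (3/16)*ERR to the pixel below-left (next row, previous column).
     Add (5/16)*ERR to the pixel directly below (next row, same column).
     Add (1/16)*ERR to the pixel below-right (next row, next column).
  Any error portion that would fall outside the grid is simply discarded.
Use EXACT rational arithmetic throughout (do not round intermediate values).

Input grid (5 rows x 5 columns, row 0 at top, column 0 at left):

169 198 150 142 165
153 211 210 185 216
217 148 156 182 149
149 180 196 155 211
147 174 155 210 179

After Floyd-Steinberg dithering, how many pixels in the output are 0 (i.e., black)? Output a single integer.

Answer: 7

Derivation:
(0,0): OLD=169 → NEW=255, ERR=-86
(0,1): OLD=1283/8 → NEW=255, ERR=-757/8
(0,2): OLD=13901/128 → NEW=0, ERR=13901/128
(0,3): OLD=388123/2048 → NEW=255, ERR=-134117/2048
(0,4): OLD=4467901/32768 → NEW=255, ERR=-3887939/32768
(1,0): OLD=13873/128 → NEW=0, ERR=13873/128
(1,1): OLD=249687/1024 → NEW=255, ERR=-11433/1024
(1,2): OLD=7237155/32768 → NEW=255, ERR=-1118685/32768
(1,3): OLD=17581991/131072 → NEW=255, ERR=-15841369/131072
(1,4): OLD=255752981/2097152 → NEW=0, ERR=255752981/2097152
(2,0): OLD=4075949/16384 → NEW=255, ERR=-101971/16384
(2,1): OLD=74533183/524288 → NEW=255, ERR=-59160257/524288
(2,2): OLD=609056125/8388608 → NEW=0, ERR=609056125/8388608
(2,3): OLD=26404433703/134217728 → NEW=255, ERR=-7821086937/134217728
(2,4): OLD=330846847057/2147483648 → NEW=255, ERR=-216761483183/2147483648
(3,0): OLD=1056106461/8388608 → NEW=0, ERR=1056106461/8388608
(3,1): OLD=14297037465/67108864 → NEW=255, ERR=-2815722855/67108864
(3,2): OLD=391602878435/2147483648 → NEW=255, ERR=-156005451805/2147483648
(3,3): OLD=389208530987/4294967296 → NEW=0, ERR=389208530987/4294967296
(3,4): OLD=14806379694391/68719476736 → NEW=255, ERR=-2717086873289/68719476736
(4,0): OLD=191637138003/1073741824 → NEW=255, ERR=-82167027117/1073741824
(4,1): OLD=4180087338195/34359738368 → NEW=0, ERR=4180087338195/34359738368
(4,2): OLD=109891681017533/549755813888 → NEW=255, ERR=-30296051523907/549755813888
(4,3): OLD=1779053153206995/8796093022208 → NEW=255, ERR=-463950567456045/8796093022208
(4,4): OLD=21002519915967813/140737488355328 → NEW=255, ERR=-14885539614640827/140737488355328
Output grid:
  Row 0: ##.##  (1 black, running=1)
  Row 1: .###.  (2 black, running=3)
  Row 2: ##.##  (1 black, running=4)
  Row 3: .##.#  (2 black, running=6)
  Row 4: #.###  (1 black, running=7)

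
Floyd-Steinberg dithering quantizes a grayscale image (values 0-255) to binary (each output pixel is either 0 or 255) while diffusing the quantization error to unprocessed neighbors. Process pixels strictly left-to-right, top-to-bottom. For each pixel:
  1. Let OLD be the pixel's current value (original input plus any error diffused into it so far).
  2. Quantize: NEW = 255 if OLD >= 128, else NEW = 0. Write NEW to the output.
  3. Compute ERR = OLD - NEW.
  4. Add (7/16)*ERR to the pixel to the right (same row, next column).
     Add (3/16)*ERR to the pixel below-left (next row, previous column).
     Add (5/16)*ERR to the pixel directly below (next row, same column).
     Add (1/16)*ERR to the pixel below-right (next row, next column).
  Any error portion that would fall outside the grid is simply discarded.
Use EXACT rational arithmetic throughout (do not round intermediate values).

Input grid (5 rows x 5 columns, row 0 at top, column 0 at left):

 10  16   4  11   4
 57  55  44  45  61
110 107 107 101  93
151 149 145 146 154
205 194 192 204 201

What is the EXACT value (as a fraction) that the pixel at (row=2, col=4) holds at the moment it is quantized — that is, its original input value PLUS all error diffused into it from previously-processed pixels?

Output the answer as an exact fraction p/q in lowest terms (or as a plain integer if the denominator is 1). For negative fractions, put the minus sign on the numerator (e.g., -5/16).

(0,0): OLD=10 → NEW=0, ERR=10
(0,1): OLD=163/8 → NEW=0, ERR=163/8
(0,2): OLD=1653/128 → NEW=0, ERR=1653/128
(0,3): OLD=34099/2048 → NEW=0, ERR=34099/2048
(0,4): OLD=369765/32768 → NEW=0, ERR=369765/32768
(1,0): OLD=8185/128 → NEW=0, ERR=8185/128
(1,1): OLD=94607/1024 → NEW=0, ERR=94607/1024
(1,2): OLD=3042555/32768 → NEW=0, ERR=3042555/32768
(1,3): OLD=12287807/131072 → NEW=0, ERR=12287807/131072
(1,4): OLD=223518557/2097152 → NEW=0, ERR=223518557/2097152
(2,0): OLD=2413461/16384 → NEW=255, ERR=-1764459/16384
(2,1): OLD=57756535/524288 → NEW=0, ERR=57756535/524288
(2,2): OLD=1741173669/8388608 → NEW=255, ERR=-397921371/8388608
(2,3): OLD=18163755935/134217728 → NEW=255, ERR=-16061764705/134217728
(2,4): OLD=171392278937/2147483648 → NEW=0, ERR=171392278937/2147483648
Target (2,4): original=93, with diffused error = 171392278937/2147483648

Answer: 171392278937/2147483648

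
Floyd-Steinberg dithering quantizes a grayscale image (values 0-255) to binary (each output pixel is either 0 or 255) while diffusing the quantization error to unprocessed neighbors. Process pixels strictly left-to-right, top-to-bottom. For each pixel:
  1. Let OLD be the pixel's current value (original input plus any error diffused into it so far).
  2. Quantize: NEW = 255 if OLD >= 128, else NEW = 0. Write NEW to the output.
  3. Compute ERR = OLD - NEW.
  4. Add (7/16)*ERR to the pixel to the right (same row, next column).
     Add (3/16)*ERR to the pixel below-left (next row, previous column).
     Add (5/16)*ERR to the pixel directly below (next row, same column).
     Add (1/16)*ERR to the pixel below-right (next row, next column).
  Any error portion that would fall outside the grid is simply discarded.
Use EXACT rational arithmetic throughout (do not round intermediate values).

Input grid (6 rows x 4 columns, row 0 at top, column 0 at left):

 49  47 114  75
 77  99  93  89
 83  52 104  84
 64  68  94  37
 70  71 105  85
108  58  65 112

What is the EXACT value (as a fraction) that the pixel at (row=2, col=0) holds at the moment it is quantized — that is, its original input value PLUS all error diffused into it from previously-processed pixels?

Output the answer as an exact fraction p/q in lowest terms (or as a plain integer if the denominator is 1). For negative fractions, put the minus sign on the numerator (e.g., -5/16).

Answer: 3142865/32768

Derivation:
(0,0): OLD=49 → NEW=0, ERR=49
(0,1): OLD=1095/16 → NEW=0, ERR=1095/16
(0,2): OLD=36849/256 → NEW=255, ERR=-28431/256
(0,3): OLD=108183/4096 → NEW=0, ERR=108183/4096
(1,0): OLD=26917/256 → NEW=0, ERR=26917/256
(1,1): OLD=304387/2048 → NEW=255, ERR=-217853/2048
(1,2): OLD=1375295/65536 → NEW=0, ERR=1375295/65536
(1,3): OLD=104326633/1048576 → NEW=0, ERR=104326633/1048576
(2,0): OLD=3142865/32768 → NEW=0, ERR=3142865/32768
Target (2,0): original=83, with diffused error = 3142865/32768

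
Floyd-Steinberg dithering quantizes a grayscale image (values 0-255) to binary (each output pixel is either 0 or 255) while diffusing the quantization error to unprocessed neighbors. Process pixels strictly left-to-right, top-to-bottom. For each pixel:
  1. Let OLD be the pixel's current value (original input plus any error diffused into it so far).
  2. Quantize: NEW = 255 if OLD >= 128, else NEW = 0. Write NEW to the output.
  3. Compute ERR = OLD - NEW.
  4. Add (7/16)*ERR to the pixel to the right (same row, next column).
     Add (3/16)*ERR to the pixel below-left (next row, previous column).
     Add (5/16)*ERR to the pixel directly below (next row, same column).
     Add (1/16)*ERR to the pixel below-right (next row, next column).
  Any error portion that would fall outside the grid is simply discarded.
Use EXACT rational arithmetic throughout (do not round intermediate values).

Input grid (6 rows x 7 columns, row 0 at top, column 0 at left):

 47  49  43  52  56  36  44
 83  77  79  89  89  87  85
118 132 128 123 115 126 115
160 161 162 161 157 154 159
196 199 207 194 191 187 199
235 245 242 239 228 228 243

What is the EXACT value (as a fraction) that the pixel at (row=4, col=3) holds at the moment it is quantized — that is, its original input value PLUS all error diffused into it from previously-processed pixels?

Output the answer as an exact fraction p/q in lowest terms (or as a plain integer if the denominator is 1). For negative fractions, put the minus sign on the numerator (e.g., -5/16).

Answer: 547025895576993/4398046511104

Derivation:
(0,0): OLD=47 → NEW=0, ERR=47
(0,1): OLD=1113/16 → NEW=0, ERR=1113/16
(0,2): OLD=18799/256 → NEW=0, ERR=18799/256
(0,3): OLD=344585/4096 → NEW=0, ERR=344585/4096
(0,4): OLD=6082111/65536 → NEW=0, ERR=6082111/65536
(0,5): OLD=80323513/1048576 → NEW=0, ERR=80323513/1048576
(0,6): OLD=1300462095/16777216 → NEW=0, ERR=1300462095/16777216
(1,0): OLD=28347/256 → NEW=0, ERR=28347/256
(1,1): OLD=335645/2048 → NEW=255, ERR=-186595/2048
(1,2): OLD=5387617/65536 → NEW=0, ERR=5387617/65536
(1,3): OLD=45415565/262144 → NEW=255, ERR=-21431155/262144
(1,4): OLD=1708853063/16777216 → NEW=0, ERR=1708853063/16777216
(1,5): OLD=23600071927/134217728 → NEW=255, ERR=-10625448713/134217728
(1,6): OLD=170457862553/2147483648 → NEW=0, ERR=170457862553/2147483648
(2,0): OLD=4440719/32768 → NEW=255, ERR=-3915121/32768
(2,1): OLD=77164821/1048576 → NEW=0, ERR=77164821/1048576
(2,2): OLD=2765936255/16777216 → NEW=255, ERR=-1512253825/16777216
(2,3): OLD=11039801927/134217728 → NEW=0, ERR=11039801927/134217728
(2,4): OLD=174872129015/1073741824 → NEW=255, ERR=-98932036105/1073741824
(2,5): OLD=2824349411581/34359738368 → NEW=0, ERR=2824349411581/34359738368
(2,6): OLD=93908878611899/549755813888 → NEW=255, ERR=-46278853929541/549755813888
(3,0): OLD=2289429663/16777216 → NEW=255, ERR=-1988760417/16777216
(3,1): OLD=14464333875/134217728 → NEW=0, ERR=14464333875/134217728
(3,2): OLD=215824518985/1073741824 → NEW=255, ERR=-57979646135/1073741824
(3,3): OLD=602028284911/4294967296 → NEW=255, ERR=-493188375569/4294967296
(3,4): OLD=54163225499807/549755813888 → NEW=0, ERR=54163225499807/549755813888
(3,5): OLD=885099546285389/4398046511104 → NEW=255, ERR=-236402314046131/4398046511104
(3,6): OLD=8044176693426387/70368744177664 → NEW=0, ERR=8044176693426387/70368744177664
(4,0): OLD=384749379953/2147483648 → NEW=255, ERR=-162858950287/2147483648
(4,1): OLD=6252282783037/34359738368 → NEW=255, ERR=-2509450500803/34359738368
(4,2): OLD=78822905045939/549755813888 → NEW=255, ERR=-61364827495501/549755813888
(4,3): OLD=547025895576993/4398046511104 → NEW=0, ERR=547025895576993/4398046511104
Target (4,3): original=194, with diffused error = 547025895576993/4398046511104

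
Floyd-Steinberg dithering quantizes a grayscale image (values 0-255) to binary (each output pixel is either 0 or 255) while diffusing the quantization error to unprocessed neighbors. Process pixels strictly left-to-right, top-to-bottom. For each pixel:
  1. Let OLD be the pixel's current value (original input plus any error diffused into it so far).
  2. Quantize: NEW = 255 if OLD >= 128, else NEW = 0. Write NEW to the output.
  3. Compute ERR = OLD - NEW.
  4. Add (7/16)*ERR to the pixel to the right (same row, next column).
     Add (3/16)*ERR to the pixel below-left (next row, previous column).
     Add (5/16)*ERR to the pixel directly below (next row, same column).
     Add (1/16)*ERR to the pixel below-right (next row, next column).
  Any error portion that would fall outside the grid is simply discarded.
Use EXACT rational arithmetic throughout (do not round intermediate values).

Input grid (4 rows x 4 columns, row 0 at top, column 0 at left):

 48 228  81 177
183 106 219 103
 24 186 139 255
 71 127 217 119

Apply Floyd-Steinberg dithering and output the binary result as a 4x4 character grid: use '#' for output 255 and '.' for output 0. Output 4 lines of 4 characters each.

(0,0): OLD=48 → NEW=0, ERR=48
(0,1): OLD=249 → NEW=255, ERR=-6
(0,2): OLD=627/8 → NEW=0, ERR=627/8
(0,3): OLD=27045/128 → NEW=255, ERR=-5595/128
(1,0): OLD=1575/8 → NEW=255, ERR=-465/8
(1,1): OLD=6169/64 → NEW=0, ERR=6169/64
(1,2): OLD=567485/2048 → NEW=255, ERR=45245/2048
(1,3): OLD=3404731/32768 → NEW=0, ERR=3404731/32768
(2,0): OLD=24483/1024 → NEW=0, ERR=24483/1024
(2,1): OLD=7441345/32768 → NEW=255, ERR=-914495/32768
(2,2): OLD=10433361/65536 → NEW=255, ERR=-6278319/65536
(2,3): OLD=258933797/1048576 → NEW=255, ERR=-8453083/1048576
(3,0): OLD=38398243/524288 → NEW=0, ERR=38398243/524288
(3,1): OLD=1122836957/8388608 → NEW=255, ERR=-1016258083/8388608
(3,2): OLD=17556331523/134217728 → NEW=255, ERR=-16669189117/134217728
(3,3): OLD=120598259861/2147483648 → NEW=0, ERR=120598259861/2147483648
Row 0: .#.#
Row 1: #.#.
Row 2: .###
Row 3: .##.

Answer: .#.#
#.#.
.###
.##.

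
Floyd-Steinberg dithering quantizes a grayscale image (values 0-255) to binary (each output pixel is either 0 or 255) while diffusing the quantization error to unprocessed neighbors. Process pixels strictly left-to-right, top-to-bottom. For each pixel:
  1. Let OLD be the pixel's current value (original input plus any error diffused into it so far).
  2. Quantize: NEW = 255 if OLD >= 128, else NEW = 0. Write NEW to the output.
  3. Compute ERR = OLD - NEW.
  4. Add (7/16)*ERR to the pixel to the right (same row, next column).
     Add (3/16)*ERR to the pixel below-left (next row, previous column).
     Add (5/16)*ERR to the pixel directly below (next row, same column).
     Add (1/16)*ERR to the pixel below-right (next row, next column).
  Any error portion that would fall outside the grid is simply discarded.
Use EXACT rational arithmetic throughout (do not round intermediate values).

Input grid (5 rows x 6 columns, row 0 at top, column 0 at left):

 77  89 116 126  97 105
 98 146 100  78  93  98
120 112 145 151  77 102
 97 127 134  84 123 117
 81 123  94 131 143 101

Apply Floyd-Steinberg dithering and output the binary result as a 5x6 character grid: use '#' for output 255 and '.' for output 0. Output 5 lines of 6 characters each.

(0,0): OLD=77 → NEW=0, ERR=77
(0,1): OLD=1963/16 → NEW=0, ERR=1963/16
(0,2): OLD=43437/256 → NEW=255, ERR=-21843/256
(0,3): OLD=363195/4096 → NEW=0, ERR=363195/4096
(0,4): OLD=8899357/65536 → NEW=255, ERR=-7812323/65536
(0,5): OLD=55414219/1048576 → NEW=0, ERR=55414219/1048576
(1,0): OLD=37137/256 → NEW=255, ERR=-28143/256
(1,1): OLD=256119/2048 → NEW=0, ERR=256119/2048
(1,2): OLD=9983939/65536 → NEW=255, ERR=-6727741/65536
(1,3): OLD=8680391/262144 → NEW=0, ERR=8680391/262144
(1,4): OLD=1437566773/16777216 → NEW=0, ERR=1437566773/16777216
(1,5): OLD=38802824931/268435456 → NEW=255, ERR=-29648216349/268435456
(2,0): OLD=3574797/32768 → NEW=0, ERR=3574797/32768
(2,1): OLD=181078879/1048576 → NEW=255, ERR=-86308001/1048576
(2,2): OLD=1525618653/16777216 → NEW=0, ERR=1525618653/16777216
(2,3): OLD=28290604085/134217728 → NEW=255, ERR=-5934916555/134217728
(2,4): OLD=282573063199/4294967296 → NEW=0, ERR=282573063199/4294967296
(2,5): OLD=6983557855433/68719476736 → NEW=0, ERR=6983557855433/68719476736
(3,0): OLD=1940433469/16777216 → NEW=0, ERR=1940433469/16777216
(3,1): OLD=23588424569/134217728 → NEW=255, ERR=-10637096071/134217728
(3,2): OLD=122737854331/1073741824 → NEW=0, ERR=122737854331/1073741824
(3,3): OLD=9497786883057/68719476736 → NEW=255, ERR=-8025679684623/68719476736
(3,4): OLD=59789006885073/549755813888 → NEW=0, ERR=59789006885073/549755813888
(3,5): OLD=1763177598100639/8796093022208 → NEW=255, ERR=-479826122562401/8796093022208
(4,0): OLD=219652226035/2147483648 → NEW=0, ERR=219652226035/2147483648
(4,1): OLD=5897648325847/34359738368 → NEW=255, ERR=-2864084957993/34359738368
(4,2): OLD=73009784742741/1099511627776 → NEW=0, ERR=73009784742741/1099511627776
(4,3): OLD=2658008094393225/17592186044416 → NEW=255, ERR=-1827999346932855/17592186044416
(4,4): OLD=32087636608067609/281474976710656 → NEW=0, ERR=32087636608067609/281474976710656
(4,5): OLD=633316810536066575/4503599627370496 → NEW=255, ERR=-515101094443409905/4503599627370496
Row 0: ..#.#.
Row 1: #.#..#
Row 2: .#.#..
Row 3: .#.#.#
Row 4: .#.#.#

Answer: ..#.#.
#.#..#
.#.#..
.#.#.#
.#.#.#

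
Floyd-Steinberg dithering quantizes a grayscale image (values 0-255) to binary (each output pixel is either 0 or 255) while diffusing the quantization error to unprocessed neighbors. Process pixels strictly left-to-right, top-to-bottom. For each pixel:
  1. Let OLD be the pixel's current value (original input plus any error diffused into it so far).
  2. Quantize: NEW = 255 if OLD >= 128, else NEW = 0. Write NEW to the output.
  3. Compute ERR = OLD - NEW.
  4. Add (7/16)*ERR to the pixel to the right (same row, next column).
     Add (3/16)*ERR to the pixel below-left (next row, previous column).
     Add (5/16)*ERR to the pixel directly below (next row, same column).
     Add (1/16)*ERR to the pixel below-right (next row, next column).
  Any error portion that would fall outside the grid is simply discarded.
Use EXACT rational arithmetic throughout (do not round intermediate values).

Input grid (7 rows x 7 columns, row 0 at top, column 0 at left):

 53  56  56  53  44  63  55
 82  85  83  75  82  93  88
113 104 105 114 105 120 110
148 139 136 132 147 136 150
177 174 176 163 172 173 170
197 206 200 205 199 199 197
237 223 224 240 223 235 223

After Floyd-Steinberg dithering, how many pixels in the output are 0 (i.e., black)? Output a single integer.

Answer: 21

Derivation:
(0,0): OLD=53 → NEW=0, ERR=53
(0,1): OLD=1267/16 → NEW=0, ERR=1267/16
(0,2): OLD=23205/256 → NEW=0, ERR=23205/256
(0,3): OLD=379523/4096 → NEW=0, ERR=379523/4096
(0,4): OLD=5540245/65536 → NEW=0, ERR=5540245/65536
(0,5): OLD=104842003/1048576 → NEW=0, ERR=104842003/1048576
(0,6): OLD=1656640901/16777216 → NEW=0, ERR=1656640901/16777216
(1,0): OLD=29033/256 → NEW=0, ERR=29033/256
(1,1): OLD=367967/2048 → NEW=255, ERR=-154273/2048
(1,2): OLD=6598987/65536 → NEW=0, ERR=6598987/65536
(1,3): OLD=44439791/262144 → NEW=255, ERR=-22406929/262144
(1,4): OLD=1603241197/16777216 → NEW=0, ERR=1603241197/16777216
(1,5): OLD=25481385725/134217728 → NEW=255, ERR=-8744134915/134217728
(1,6): OLD=207455029043/2147483648 → NEW=0, ERR=207455029043/2147483648
(2,0): OLD=4401285/32768 → NEW=255, ERR=-3954555/32768
(2,1): OLD=56233863/1048576 → NEW=0, ERR=56233863/1048576
(2,2): OLD=2335292757/16777216 → NEW=255, ERR=-1942897323/16777216
(2,3): OLD=8165103853/134217728 → NEW=0, ERR=8165103853/134217728
(2,4): OLD=154533202749/1073741824 → NEW=255, ERR=-119270962371/1073741824
(2,5): OLD=2581424298111/34359738368 → NEW=0, ERR=2581424298111/34359738368
(2,6): OLD=92901013399657/549755813888 → NEW=255, ERR=-47286719141783/549755813888
(3,0): OLD=2019000757/16777216 → NEW=0, ERR=2019000757/16777216
(3,1): OLD=24045409297/134217728 → NEW=255, ERR=-10180111343/134217728
(3,2): OLD=87387174915/1073741824 → NEW=0, ERR=87387174915/1073741824
(3,3): OLD=680974698757/4294967296 → NEW=255, ERR=-414241961723/4294967296
(3,4): OLD=48367740286389/549755813888 → NEW=0, ERR=48367740286389/549755813888
(3,5): OLD=769214943357295/4398046511104 → NEW=255, ERR=-352286916974225/4398046511104
(3,6): OLD=6528256752316913/70368744177664 → NEW=0, ERR=6528256752316913/70368744177664
(4,0): OLD=430324301947/2147483648 → NEW=255, ERR=-117284028293/2147483648
(4,1): OLD=5125952516927/34359738368 → NEW=255, ERR=-3635780766913/34359738368
(4,2): OLD=72740590277137/549755813888 → NEW=255, ERR=-67447142264303/549755813888
(4,3): OLD=443181882841355/4398046511104 → NEW=0, ERR=443181882841355/4398046511104
(4,4): OLD=7829681135088113/35184372088832 → NEW=255, ERR=-1142333747564047/35184372088832
(4,5): OLD=176380899073547825/1125899906842624 → NEW=255, ERR=-110723577171321295/1125899906842624
(4,6): OLD=2719457795852639655/18014398509481984 → NEW=255, ERR=-1874213824065266265/18014398509481984
(5,0): OLD=88011830771757/549755813888 → NEW=255, ERR=-52175901769683/549755813888
(5,1): OLD=461767625399055/4398046511104 → NEW=0, ERR=461767625399055/4398046511104
(5,2): OLD=7736201116556633/35184372088832 → NEW=255, ERR=-1235813766095527/35184372088832
(5,3): OLD=58368850527373469/281474976710656 → NEW=255, ERR=-13407268533843811/281474976710656
(5,4): OLD=2807972215322463583/18014398509481984 → NEW=255, ERR=-1785699404595442337/18014398509481984
(5,5): OLD=14896273248684123119/144115188075855872 → NEW=0, ERR=14896273248684123119/144115188075855872
(5,6): OLD=469383814715346794017/2305843009213693952 → NEW=255, ERR=-118606152634145163743/2305843009213693952
(6,0): OLD=15975659175516213/70368744177664 → NEW=255, ERR=-1968370589788107/70368744177664
(6,1): OLD=260145097106220217/1125899906842624 → NEW=255, ERR=-26959379138648903/1125899906842624
(6,2): OLD=3606104699274170123/18014398509481984 → NEW=255, ERR=-987566920643735797/18014398509481984
(6,3): OLD=25991080519523705813/144115188075855872 → NEW=255, ERR=-10758292439819541547/144115188075855872
(6,4): OLD=50661408256102950639/288230376151711744 → NEW=255, ERR=-22837337662583544081/288230376151711744
(6,5): OLD=7998392683742888530139/36893488147419103232 → NEW=255, ERR=-1409446793848982794021/36893488147419103232
(6,6): OLD=116094791893980003192653/590295810358705651712 → NEW=255, ERR=-34430639747489937993907/590295810358705651712
Output grid:
  Row 0: .......  (7 black, running=7)
  Row 1: .#.#.#.  (4 black, running=11)
  Row 2: #.#.#.#  (3 black, running=14)
  Row 3: .#.#.#.  (4 black, running=18)
  Row 4: ###.###  (1 black, running=19)
  Row 5: #.###.#  (2 black, running=21)
  Row 6: #######  (0 black, running=21)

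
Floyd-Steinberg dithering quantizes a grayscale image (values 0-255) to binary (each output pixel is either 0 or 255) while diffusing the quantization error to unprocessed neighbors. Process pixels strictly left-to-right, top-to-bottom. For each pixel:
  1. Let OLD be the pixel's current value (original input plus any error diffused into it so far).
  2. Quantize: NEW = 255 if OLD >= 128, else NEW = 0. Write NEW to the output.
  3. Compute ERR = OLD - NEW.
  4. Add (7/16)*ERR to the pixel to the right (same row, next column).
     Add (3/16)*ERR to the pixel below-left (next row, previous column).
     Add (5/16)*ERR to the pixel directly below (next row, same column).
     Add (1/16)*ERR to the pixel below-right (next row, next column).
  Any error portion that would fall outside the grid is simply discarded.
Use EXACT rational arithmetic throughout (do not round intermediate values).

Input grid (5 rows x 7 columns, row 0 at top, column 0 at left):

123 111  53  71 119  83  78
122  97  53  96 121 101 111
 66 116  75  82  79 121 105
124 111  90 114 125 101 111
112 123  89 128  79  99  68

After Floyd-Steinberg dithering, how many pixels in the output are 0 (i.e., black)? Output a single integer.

Answer: 22

Derivation:
(0,0): OLD=123 → NEW=0, ERR=123
(0,1): OLD=2637/16 → NEW=255, ERR=-1443/16
(0,2): OLD=3467/256 → NEW=0, ERR=3467/256
(0,3): OLD=315085/4096 → NEW=0, ERR=315085/4096
(0,4): OLD=10004379/65536 → NEW=255, ERR=-6707301/65536
(0,5): OLD=40080701/1048576 → NEW=0, ERR=40080701/1048576
(0,6): OLD=1589187755/16777216 → NEW=0, ERR=1589187755/16777216
(1,0): OLD=36743/256 → NEW=255, ERR=-28537/256
(1,1): OLD=62001/2048 → NEW=0, ERR=62001/2048
(1,2): OLD=5194629/65536 → NEW=0, ERR=5194629/65536
(1,3): OLD=35749537/262144 → NEW=255, ERR=-31097183/262144
(1,4): OLD=823641795/16777216 → NEW=0, ERR=823641795/16777216
(1,5): OLD=19567211955/134217728 → NEW=255, ERR=-14658308685/134217728
(1,6): OLD=204460364061/2147483648 → NEW=0, ERR=204460364061/2147483648
(2,0): OLD=1207211/32768 → NEW=0, ERR=1207211/32768
(2,1): OLD=156734345/1048576 → NEW=255, ERR=-110652535/1048576
(2,2): OLD=557872091/16777216 → NEW=0, ERR=557872091/16777216
(2,3): OLD=9883231939/134217728 → NEW=0, ERR=9883231939/134217728
(2,4): OLD=105941409907/1073741824 → NEW=0, ERR=105941409907/1073741824
(2,5): OLD=5186850628369/34359738368 → NEW=255, ERR=-3574882655471/34359738368
(2,6): OLD=45304483971463/549755813888 → NEW=0, ERR=45304483971463/549755813888
(3,0): OLD=1941570939/16777216 → NEW=0, ERR=1941570939/16777216
(3,1): OLD=18413418847/134217728 → NEW=255, ERR=-15812101793/134217728
(3,2): OLD=60194935373/1073741824 → NEW=0, ERR=60194935373/1073741824
(3,3): OLD=782181738923/4294967296 → NEW=255, ERR=-313034921557/4294967296
(3,4): OLD=59945606123899/549755813888 → NEW=0, ERR=59945606123899/549755813888
(3,5): OLD=606094739729697/4398046511104 → NEW=255, ERR=-515407120601823/4398046511104
(3,6): OLD=5557675138466175/70368744177664 → NEW=0, ERR=5557675138466175/70368744177664
(4,0): OLD=270744700757/2147483648 → NEW=0, ERR=270744700757/2147483648
(4,1): OLD=5466183273553/34359738368 → NEW=255, ERR=-3295550010287/34359738368
(4,2): OLD=23929870847327/549755813888 → NEW=0, ERR=23929870847327/549755813888
(4,3): OLD=651861639130053/4398046511104 → NEW=255, ERR=-469640221201467/4398046511104
(4,4): OLD=1401352182550655/35184372088832 → NEW=0, ERR=1401352182550655/35184372088832
(4,5): OLD=114196514684240703/1125899906842624 → NEW=0, ERR=114196514684240703/1125899906842624
(4,6): OLD=2337024489637687145/18014398509481984 → NEW=255, ERR=-2256647130280218775/18014398509481984
Output grid:
  Row 0: .#..#..  (5 black, running=5)
  Row 1: #..#.#.  (4 black, running=9)
  Row 2: .#...#.  (5 black, running=14)
  Row 3: .#.#.#.  (4 black, running=18)
  Row 4: .#.#..#  (4 black, running=22)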